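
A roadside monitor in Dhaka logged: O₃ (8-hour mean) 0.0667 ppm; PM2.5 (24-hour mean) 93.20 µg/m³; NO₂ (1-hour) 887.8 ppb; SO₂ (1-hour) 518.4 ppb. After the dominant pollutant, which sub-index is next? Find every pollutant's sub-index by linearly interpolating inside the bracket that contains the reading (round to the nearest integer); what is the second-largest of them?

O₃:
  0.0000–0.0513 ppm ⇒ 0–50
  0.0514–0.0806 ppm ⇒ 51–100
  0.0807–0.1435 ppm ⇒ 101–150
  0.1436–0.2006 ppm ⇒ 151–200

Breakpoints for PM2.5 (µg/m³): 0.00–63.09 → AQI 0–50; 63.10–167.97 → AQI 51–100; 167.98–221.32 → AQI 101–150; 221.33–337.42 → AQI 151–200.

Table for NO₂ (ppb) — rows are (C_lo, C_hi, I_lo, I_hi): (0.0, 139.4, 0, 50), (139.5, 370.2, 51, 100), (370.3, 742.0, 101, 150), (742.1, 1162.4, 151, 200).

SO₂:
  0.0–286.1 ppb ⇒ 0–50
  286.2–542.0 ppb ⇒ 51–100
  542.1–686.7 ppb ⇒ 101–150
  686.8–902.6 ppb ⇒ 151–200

95

O₃: 0.0667 ∈ [0.0514, 0.0806] ↔ index [51, 100].
51 + (0.0667−0.0514)·(100−51)/(0.0806−0.0514) = 51 + 0.0153·49/0.0292 ≈ 76.67, so AQI = 77.
PM2.5 93.20: bracket 63.10–167.97 → index 51–100; slope 49/104.87, offset 30.10.
AQI = 51 + 49/104.87·30.10 ≈ 65.06 ⇒ 65.
NO₂ 887.8: bracket 742.1–1162.4 → index 151–200; slope 49/420.3, offset 145.7.
AQI = 151 + 49/420.3·145.7 ≈ 167.99 ⇒ 168.
SO₂ 518.4: bracket 286.2–542.0 → index 51–100; slope 49/255.8, offset 232.2.
AQI = 51 + 49/255.8·232.2 ≈ 95.48 ⇒ 95.
Sub-indices: O₃→77, PM2.5→65, NO₂→168, SO₂→95. Ranked high→low: 168, 95, 77, 65. Second-highest sub-index = 95.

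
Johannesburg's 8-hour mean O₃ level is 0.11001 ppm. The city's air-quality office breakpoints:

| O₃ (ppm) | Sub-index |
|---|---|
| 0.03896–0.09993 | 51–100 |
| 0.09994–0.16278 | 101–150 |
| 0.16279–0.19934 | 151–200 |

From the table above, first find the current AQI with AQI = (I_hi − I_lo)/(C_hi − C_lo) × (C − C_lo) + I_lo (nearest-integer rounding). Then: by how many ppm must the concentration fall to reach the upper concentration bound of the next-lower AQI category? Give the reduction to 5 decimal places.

0.01008

O₃: 0.11001 lies in 0.09994–0.16278, so I_lo=101, I_hi=150, C_lo=0.09994, C_hi=0.16278.
(150−101)/(0.16278−0.09994) × (0.11001−0.09994) + 101 = 49/0.06284 × 0.01007 + 101 ≈ 108.85 → 109.
Current AQI 109 is in the Unhealthy for Sensitive Groups range (101–150). The next-lower category tops out at AQI 100, whose upper concentration bound is 0.09993 ppm.
Reduction needed = 0.11001 − 0.09993 = 0.01008 ppm.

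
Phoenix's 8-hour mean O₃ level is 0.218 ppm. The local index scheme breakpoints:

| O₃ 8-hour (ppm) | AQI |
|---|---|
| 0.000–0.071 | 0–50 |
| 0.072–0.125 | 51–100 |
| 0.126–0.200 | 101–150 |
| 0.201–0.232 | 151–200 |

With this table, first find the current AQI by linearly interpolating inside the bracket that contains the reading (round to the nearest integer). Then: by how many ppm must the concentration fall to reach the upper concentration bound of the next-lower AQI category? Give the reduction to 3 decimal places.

0.018

O₃: row 0.201–0.232 (AQI 151–200). (200−151)·(0.218−0.201)/(0.232−0.201) + 151 = 49·0.017/0.031 + 151 ≈ 177.87 → 178.
Current AQI 178 is in the Unhealthy range (151–200). The next-lower category tops out at AQI 150, whose upper concentration bound is 0.200 ppm.
Reduction needed = 0.218 − 0.200 = 0.018 ppm.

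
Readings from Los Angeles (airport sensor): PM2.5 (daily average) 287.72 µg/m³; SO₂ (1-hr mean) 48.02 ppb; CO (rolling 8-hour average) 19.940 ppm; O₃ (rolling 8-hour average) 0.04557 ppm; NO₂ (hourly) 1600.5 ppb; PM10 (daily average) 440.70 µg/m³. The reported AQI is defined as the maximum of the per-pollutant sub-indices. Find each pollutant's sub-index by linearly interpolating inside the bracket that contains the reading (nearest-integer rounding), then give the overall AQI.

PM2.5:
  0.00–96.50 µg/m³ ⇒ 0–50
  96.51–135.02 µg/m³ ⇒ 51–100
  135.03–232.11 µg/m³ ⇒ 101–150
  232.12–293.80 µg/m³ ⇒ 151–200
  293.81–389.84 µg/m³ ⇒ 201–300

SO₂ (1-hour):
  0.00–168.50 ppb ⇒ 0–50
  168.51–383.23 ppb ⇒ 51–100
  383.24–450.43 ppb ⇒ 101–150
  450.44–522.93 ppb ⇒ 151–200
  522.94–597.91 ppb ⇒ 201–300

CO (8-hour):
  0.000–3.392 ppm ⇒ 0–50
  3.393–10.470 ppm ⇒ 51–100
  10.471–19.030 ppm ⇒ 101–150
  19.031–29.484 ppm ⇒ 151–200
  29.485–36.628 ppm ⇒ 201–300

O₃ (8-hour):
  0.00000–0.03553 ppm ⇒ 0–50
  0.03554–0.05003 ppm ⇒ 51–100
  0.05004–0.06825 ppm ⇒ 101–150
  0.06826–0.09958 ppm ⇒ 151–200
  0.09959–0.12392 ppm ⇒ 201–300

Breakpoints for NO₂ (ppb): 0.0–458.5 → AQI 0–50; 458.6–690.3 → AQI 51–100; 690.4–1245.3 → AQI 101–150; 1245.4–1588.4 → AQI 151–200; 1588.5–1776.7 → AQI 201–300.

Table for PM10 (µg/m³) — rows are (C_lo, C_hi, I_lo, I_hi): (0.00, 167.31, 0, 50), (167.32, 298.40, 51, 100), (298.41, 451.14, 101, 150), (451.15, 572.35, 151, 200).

PM2.5: 287.72 lies in 232.12–293.80, so I_lo=151, I_hi=200, C_lo=232.12, C_hi=293.80.
(200−151)/(293.80−232.12) × (287.72−232.12) + 151 = 49/61.68 × 55.60 + 151 ≈ 195.17 → 195.
SO₂: row 0.00–168.50 (AQI 0–50). (50−0)·(48.02−0.00)/(168.50−0.00) + 0 = 50·48.02/168.50 + 0 ≈ 14.25 → 14.
CO 19.940: bracket 19.031–29.484 → index 151–200; slope 49/10.453, offset 0.909.
AQI = 151 + 49/10.453·0.909 ≈ 155.26 ⇒ 155.
O₃ 0.04557: bracket 0.03554–0.05003 → index 51–100; slope 49/0.01449, offset 0.01003.
AQI = 51 + 49/0.01449·0.01003 ≈ 84.92 ⇒ 85.
NO₂: 1600.5 lies in 1588.5–1776.7, so I_lo=201, I_hi=300, C_lo=1588.5, C_hi=1776.7.
(300−201)/(1776.7−1588.5) × (1600.5−1588.5) + 201 = 99/188.2 × 12.0 + 201 ≈ 207.31 → 207.
PM10: 440.70 ∈ [298.41, 451.14] ↔ index [101, 150].
101 + (440.70−298.41)·(150−101)/(451.14−298.41) = 101 + 142.29·49/152.73 ≈ 146.65, so AQI = 147.
Sub-indices: PM2.5→195, SO₂→14, CO→155, O₃→85, NO₂→207, PM10→147. Overall AQI = max = 207; dominant pollutant is NO₂.

207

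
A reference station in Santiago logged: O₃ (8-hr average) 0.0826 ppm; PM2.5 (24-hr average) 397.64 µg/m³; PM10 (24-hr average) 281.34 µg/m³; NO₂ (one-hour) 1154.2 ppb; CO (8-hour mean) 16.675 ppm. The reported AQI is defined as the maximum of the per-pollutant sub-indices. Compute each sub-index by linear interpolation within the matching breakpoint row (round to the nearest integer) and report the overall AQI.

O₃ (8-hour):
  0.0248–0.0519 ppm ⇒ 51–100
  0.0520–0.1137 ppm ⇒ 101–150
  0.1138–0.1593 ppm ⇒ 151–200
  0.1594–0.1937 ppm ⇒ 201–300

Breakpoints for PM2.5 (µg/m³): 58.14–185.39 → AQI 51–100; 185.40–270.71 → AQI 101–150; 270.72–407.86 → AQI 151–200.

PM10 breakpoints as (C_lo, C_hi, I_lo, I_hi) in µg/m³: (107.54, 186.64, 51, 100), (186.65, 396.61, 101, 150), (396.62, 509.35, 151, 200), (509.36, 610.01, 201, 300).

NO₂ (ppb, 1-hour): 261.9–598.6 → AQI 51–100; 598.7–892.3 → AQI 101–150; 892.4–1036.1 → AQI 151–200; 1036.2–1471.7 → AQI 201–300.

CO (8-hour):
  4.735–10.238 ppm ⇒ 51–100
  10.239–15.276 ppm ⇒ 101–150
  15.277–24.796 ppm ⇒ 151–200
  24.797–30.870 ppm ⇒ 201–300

228

O₃: row 0.0520–0.1137 (AQI 101–150). (150−101)·(0.0826−0.0520)/(0.1137−0.0520) + 101 = 49·0.0306/0.0617 + 101 ≈ 125.30 → 125.
PM2.5: 397.64 ∈ [270.72, 407.86] ↔ index [151, 200].
151 + (397.64−270.72)·(200−151)/(407.86−270.72) = 151 + 126.92·49/137.14 ≈ 196.35, so AQI = 196.
PM10: row 186.65–396.61 (AQI 101–150). (150−101)·(281.34−186.65)/(396.61−186.65) + 101 = 49·94.69/209.96 + 101 ≈ 123.10 → 123.
NO₂: row 1036.2–1471.7 (AQI 201–300). (300−201)·(1154.2−1036.2)/(1471.7−1036.2) + 201 = 99·118.0/435.5 + 201 ≈ 227.82 → 228.
CO 16.675: bracket 15.277–24.796 → index 151–200; slope 49/9.519, offset 1.398.
AQI = 151 + 49/9.519·1.398 ≈ 158.20 ⇒ 158.
Sub-indices: O₃→125, PM2.5→196, PM10→123, NO₂→228, CO→158. Overall AQI = max = 228; dominant pollutant is NO₂.
AQI 228: Very Unhealthy.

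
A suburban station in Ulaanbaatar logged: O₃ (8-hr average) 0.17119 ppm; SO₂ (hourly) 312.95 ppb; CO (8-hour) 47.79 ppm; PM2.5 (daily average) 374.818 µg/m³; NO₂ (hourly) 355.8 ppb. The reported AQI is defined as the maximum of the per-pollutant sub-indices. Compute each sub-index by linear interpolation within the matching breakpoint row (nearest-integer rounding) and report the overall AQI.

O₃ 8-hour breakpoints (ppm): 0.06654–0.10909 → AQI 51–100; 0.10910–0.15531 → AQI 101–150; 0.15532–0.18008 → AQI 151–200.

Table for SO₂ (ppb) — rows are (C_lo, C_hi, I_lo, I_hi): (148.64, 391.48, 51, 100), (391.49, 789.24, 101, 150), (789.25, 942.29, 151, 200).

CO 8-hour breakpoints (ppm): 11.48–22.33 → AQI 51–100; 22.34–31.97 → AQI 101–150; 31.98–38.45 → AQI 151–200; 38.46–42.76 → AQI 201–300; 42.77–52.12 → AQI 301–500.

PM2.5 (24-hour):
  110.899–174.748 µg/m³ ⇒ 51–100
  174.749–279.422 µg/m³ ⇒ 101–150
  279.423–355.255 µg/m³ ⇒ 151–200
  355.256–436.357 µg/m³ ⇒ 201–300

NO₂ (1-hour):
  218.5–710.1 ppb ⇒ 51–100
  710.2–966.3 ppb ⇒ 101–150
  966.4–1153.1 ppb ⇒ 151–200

O₃ 0.17119: bracket 0.15532–0.18008 → index 151–200; slope 49/0.02476, offset 0.01587.
AQI = 151 + 49/0.02476·0.01587 ≈ 182.41 ⇒ 182.
SO₂ 312.95: bracket 148.64–391.48 → index 51–100; slope 49/242.84, offset 164.31.
AQI = 51 + 49/242.84·164.31 ≈ 84.15 ⇒ 84.
CO: row 42.77–52.12 (AQI 301–500). (500−301)·(47.79−42.77)/(52.12−42.77) + 301 = 199·5.02/9.35 + 301 ≈ 407.84 → 408.
PM2.5: 374.818 ∈ [355.256, 436.357] ↔ index [201, 300].
201 + (374.818−355.256)·(300−201)/(436.357−355.256) = 201 + 19.562·99/81.101 ≈ 224.88, so AQI = 225.
NO₂: 355.8 ∈ [218.5, 710.1] ↔ index [51, 100].
51 + (355.8−218.5)·(100−51)/(710.1−218.5) = 51 + 137.3·49/491.6 ≈ 64.69, so AQI = 65.
Sub-indices: O₃→182, SO₂→84, CO→408, PM2.5→225, NO₂→65. Overall AQI = max = 408; dominant pollutant is CO.
AQI 408: Hazardous.

408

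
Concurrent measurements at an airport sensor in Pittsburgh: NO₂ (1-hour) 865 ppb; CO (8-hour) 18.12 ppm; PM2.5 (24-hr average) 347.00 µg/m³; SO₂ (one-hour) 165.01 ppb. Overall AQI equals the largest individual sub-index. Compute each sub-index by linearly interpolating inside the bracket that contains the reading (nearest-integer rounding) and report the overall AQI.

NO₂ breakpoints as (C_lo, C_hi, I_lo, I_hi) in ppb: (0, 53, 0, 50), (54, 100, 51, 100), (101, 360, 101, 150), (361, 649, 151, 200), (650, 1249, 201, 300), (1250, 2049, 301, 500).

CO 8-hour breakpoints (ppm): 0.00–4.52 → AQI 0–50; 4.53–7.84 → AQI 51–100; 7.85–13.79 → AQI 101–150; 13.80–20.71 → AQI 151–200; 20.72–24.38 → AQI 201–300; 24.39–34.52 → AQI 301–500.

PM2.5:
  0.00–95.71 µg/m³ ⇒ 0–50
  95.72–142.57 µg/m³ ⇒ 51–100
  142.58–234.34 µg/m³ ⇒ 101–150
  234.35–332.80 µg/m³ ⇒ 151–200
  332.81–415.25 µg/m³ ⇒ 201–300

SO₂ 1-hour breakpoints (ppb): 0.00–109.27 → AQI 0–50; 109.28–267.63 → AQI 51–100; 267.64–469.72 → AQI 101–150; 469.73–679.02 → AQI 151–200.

NO₂ 865: bracket 650–1249 → index 201–300; slope 99/599, offset 215.
AQI = 201 + 99/599·215 ≈ 236.53 ⇒ 237.
CO: 18.12 lies in 13.80–20.71, so I_lo=151, I_hi=200, C_lo=13.80, C_hi=20.71.
(200−151)/(20.71−13.80) × (18.12−13.80) + 151 = 49/6.91 × 4.32 + 151 ≈ 181.63 → 182.
PM2.5 347.00: bracket 332.81–415.25 → index 201–300; slope 99/82.44, offset 14.19.
AQI = 201 + 99/82.44·14.19 ≈ 218.04 ⇒ 218.
SO₂: 165.01 lies in 109.28–267.63, so I_lo=51, I_hi=100, C_lo=109.28, C_hi=267.63.
(100−51)/(267.63−109.28) × (165.01−109.28) + 51 = 49/158.35 × 55.73 + 51 ≈ 68.25 → 68.
Sub-indices: NO₂→237, CO→182, PM2.5→218, SO₂→68. Overall AQI = max = 237; dominant pollutant is NO₂.

237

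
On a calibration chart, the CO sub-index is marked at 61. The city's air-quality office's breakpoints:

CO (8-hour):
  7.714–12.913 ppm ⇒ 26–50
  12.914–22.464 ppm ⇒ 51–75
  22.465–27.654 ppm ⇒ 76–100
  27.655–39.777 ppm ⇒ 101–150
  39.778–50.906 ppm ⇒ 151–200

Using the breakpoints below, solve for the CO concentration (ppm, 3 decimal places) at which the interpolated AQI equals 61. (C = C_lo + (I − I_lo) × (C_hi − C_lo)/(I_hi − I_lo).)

16.893

AQI 61 lies in the 51–75 band, which corresponds to 12.914–22.464 ppm.
C = 12.914 + (61−51)×(22.464−12.914)/(75−51) = 12.914 + 10×9.550/24 ≈ 16.89317 ppm → 16.893 ppm to 3 dp.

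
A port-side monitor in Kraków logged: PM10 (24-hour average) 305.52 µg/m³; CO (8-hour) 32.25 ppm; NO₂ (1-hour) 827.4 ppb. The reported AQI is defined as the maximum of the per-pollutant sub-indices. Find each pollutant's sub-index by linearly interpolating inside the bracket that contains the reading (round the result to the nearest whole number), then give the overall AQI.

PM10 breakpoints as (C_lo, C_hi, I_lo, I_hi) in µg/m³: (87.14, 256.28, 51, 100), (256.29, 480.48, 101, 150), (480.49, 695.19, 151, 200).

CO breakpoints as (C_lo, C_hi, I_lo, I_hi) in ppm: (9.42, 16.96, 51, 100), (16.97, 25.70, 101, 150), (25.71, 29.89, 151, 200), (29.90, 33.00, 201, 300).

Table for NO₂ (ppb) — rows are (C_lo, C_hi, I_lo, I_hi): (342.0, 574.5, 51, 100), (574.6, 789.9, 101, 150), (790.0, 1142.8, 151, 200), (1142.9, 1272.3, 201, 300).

PM10: 305.52 lies in 256.29–480.48, so I_lo=101, I_hi=150, C_lo=256.29, C_hi=480.48.
(150−101)/(480.48−256.29) × (305.52−256.29) + 101 = 49/224.19 × 49.23 + 101 ≈ 111.76 → 112.
CO: row 29.90–33.00 (AQI 201–300). (300−201)·(32.25−29.90)/(33.00−29.90) + 201 = 99·2.35/3.10 + 201 ≈ 276.05 → 276.
NO₂: 827.4 ∈ [790.0, 1142.8] ↔ index [151, 200].
151 + (827.4−790.0)·(200−151)/(1142.8−790.0) = 151 + 37.4·49/352.8 ≈ 156.19, so AQI = 156.
Sub-indices: PM10→112, CO→276, NO₂→156. Overall AQI = max = 276; dominant pollutant is CO.
AQI 276: Very Unhealthy.

276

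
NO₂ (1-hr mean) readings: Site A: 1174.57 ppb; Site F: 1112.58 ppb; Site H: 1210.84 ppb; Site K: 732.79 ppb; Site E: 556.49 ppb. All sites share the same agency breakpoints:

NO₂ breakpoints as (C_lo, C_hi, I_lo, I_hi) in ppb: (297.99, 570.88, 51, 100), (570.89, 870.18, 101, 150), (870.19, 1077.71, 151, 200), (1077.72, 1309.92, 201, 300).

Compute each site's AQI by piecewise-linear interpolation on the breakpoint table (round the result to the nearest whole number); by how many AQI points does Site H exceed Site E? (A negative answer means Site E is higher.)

Site A 1174.57: bracket 1077.72–1309.92 → index 201–300; slope 99/232.20, offset 96.85.
AQI = 201 + 99/232.20·96.85 ≈ 242.29 ⇒ 242.
Site F: row 1077.72–1309.92 (AQI 201–300). (300−201)·(1112.58−1077.72)/(1309.92−1077.72) + 201 = 99·34.86/232.20 + 201 ≈ 215.86 → 216.
Site H 1210.84: bracket 1077.72–1309.92 → index 201–300; slope 99/232.20, offset 133.12.
AQI = 201 + 99/232.20·133.12 ≈ 257.76 ⇒ 258.
Site K 732.79: bracket 570.89–870.18 → index 101–150; slope 49/299.29, offset 161.90.
AQI = 101 + 49/299.29·161.90 ≈ 127.51 ⇒ 128.
Site E: 556.49 ∈ [297.99, 570.88] ↔ index [51, 100].
51 + (556.49−297.99)·(100−51)/(570.88−297.99) = 51 + 258.50·49/272.89 ≈ 97.42, so AQI = 97.
AQIs: Site A=242, Site F=216, Site H=258, Site K=128, Site E=97. Site H (258) − Site E (97) = 161.

161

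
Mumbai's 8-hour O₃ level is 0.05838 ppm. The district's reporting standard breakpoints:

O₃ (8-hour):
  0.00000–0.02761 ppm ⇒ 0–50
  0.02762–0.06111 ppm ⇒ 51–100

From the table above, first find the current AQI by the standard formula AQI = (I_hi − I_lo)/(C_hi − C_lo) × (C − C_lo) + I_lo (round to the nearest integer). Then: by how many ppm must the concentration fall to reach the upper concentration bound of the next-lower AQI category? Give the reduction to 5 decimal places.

O₃: row 0.02762–0.06111 (AQI 51–100). (100−51)·(0.05838−0.02762)/(0.06111−0.02762) + 51 = 49·0.03076/0.03349 + 51 ≈ 96.01 → 96.
Current AQI 96 is in the Moderate range (51–100). The next-lower category tops out at AQI 50, whose upper concentration bound is 0.02761 ppm.
Reduction needed = 0.05838 − 0.02761 = 0.03077 ppm.

0.03077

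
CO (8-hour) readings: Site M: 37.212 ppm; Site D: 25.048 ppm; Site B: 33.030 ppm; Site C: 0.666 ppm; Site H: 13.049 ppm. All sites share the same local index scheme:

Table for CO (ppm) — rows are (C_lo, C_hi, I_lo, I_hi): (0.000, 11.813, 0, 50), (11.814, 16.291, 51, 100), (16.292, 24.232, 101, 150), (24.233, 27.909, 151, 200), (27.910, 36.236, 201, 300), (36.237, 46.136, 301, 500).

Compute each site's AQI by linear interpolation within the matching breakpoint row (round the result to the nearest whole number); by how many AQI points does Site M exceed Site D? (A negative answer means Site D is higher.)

Site M 37.212: bracket 36.237–46.136 → index 301–500; slope 199/9.899, offset 0.975.
AQI = 301 + 199/9.899·0.975 ≈ 320.60 ⇒ 321.
Site D: 25.048 ∈ [24.233, 27.909] ↔ index [151, 200].
151 + (25.048−24.233)·(200−151)/(27.909−24.233) = 151 + 0.815·49/3.676 ≈ 161.86, so AQI = 162.
Site B: 33.030 ∈ [27.910, 36.236] ↔ index [201, 300].
201 + (33.030−27.910)·(300−201)/(36.236−27.910) = 201 + 5.120·99/8.326 ≈ 261.88, so AQI = 262.
Site C: 0.666 lies in 0.000–11.813, so I_lo=0, I_hi=50, C_lo=0.000, C_hi=11.813.
(50−0)/(11.813−0.000) × (0.666−0.000) + 0 = 50/11.813 × 0.666 + 0 ≈ 2.82 → 3.
Site H: row 11.814–16.291 (AQI 51–100). (100−51)·(13.049−11.814)/(16.291−11.814) + 51 = 49·1.235/4.477 + 51 ≈ 64.52 → 65.
AQIs: Site M=321, Site D=162, Site B=262, Site C=3, Site H=65. Site M (321) − Site D (162) = 159.

159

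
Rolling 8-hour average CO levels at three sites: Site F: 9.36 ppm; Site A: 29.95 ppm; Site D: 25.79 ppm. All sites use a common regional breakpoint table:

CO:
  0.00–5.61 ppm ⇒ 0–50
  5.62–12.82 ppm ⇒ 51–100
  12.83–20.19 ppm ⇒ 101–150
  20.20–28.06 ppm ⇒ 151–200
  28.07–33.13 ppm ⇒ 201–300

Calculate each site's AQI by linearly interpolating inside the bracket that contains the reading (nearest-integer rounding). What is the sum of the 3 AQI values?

500

Site F 9.36: bracket 5.62–12.82 → index 51–100; slope 49/7.20, offset 3.74.
AQI = 51 + 49/7.20·3.74 ≈ 76.45 ⇒ 76.
Site A: row 28.07–33.13 (AQI 201–300). (300−201)·(29.95−28.07)/(33.13−28.07) + 201 = 99·1.88/5.06 + 201 ≈ 237.78 → 238.
Site D: row 20.20–28.06 (AQI 151–200). (200−151)·(25.79−20.20)/(28.06−20.20) + 151 = 49·5.59/7.86 + 151 ≈ 185.85 → 186.
AQIs: Site F=76, Site A=238, Site D=186. Sum = 76 + 238 + 186 = 500.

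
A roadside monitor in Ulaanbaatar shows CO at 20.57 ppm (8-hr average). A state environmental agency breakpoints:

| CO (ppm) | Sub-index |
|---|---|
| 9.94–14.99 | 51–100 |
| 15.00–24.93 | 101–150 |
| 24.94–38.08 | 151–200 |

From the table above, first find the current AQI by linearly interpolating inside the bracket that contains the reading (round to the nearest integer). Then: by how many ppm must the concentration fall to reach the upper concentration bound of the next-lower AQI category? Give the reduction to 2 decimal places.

5.58

CO: row 15.00–24.93 (AQI 101–150). (150−101)·(20.57−15.00)/(24.93−15.00) + 101 = 49·5.57/9.93 + 101 ≈ 128.49 → 128.
Current AQI 128 is in the Unhealthy for Sensitive Groups range (101–150). The next-lower category tops out at AQI 100, whose upper concentration bound is 14.99 ppm.
Reduction needed = 20.57 − 14.99 = 5.58 ppm.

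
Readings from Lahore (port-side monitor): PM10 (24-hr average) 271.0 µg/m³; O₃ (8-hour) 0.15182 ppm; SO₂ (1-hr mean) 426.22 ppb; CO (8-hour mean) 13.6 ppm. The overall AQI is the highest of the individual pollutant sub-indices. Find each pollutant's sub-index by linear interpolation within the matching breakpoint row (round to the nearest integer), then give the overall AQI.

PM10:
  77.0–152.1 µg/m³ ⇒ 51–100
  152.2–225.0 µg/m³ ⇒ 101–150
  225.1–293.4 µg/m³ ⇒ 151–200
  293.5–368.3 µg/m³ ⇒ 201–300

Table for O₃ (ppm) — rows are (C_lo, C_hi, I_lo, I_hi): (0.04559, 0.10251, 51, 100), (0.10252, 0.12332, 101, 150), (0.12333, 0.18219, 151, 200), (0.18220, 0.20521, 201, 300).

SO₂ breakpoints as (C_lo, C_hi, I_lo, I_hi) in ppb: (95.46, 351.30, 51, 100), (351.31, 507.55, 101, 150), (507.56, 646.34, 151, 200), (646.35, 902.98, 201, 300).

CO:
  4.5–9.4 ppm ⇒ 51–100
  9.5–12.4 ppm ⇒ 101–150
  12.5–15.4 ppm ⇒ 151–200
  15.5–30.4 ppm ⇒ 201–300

PM10 271.0: bracket 225.1–293.4 → index 151–200; slope 49/68.3, offset 45.9.
AQI = 151 + 49/68.3·45.9 ≈ 183.93 ⇒ 184.
O₃: row 0.12333–0.18219 (AQI 151–200). (200−151)·(0.15182−0.12333)/(0.18219−0.12333) + 151 = 49·0.02849/0.05886 + 151 ≈ 174.72 → 175.
SO₂: row 351.31–507.55 (AQI 101–150). (150−101)·(426.22−351.31)/(507.55−351.31) + 101 = 49·74.91/156.24 + 101 ≈ 124.49 → 124.
CO: row 12.5–15.4 (AQI 151–200). (200−151)·(13.6−12.5)/(15.4−12.5) + 151 = 49·1.1/2.9 + 151 ≈ 169.59 → 170.
Sub-indices: PM10→184, O₃→175, SO₂→124, CO→170. Overall AQI = max = 184; dominant pollutant is PM10.

184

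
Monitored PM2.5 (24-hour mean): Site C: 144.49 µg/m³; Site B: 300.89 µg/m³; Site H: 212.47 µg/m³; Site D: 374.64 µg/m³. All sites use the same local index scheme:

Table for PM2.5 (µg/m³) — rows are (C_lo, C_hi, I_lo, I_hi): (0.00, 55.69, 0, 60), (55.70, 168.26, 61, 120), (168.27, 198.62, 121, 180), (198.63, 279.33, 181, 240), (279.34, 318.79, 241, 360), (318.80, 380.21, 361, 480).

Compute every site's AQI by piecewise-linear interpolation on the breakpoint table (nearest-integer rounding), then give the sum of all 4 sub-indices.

1074

Site C: 144.49 lies in 55.70–168.26, so I_lo=61, I_hi=120, C_lo=55.70, C_hi=168.26.
(120−61)/(168.26−55.70) × (144.49−55.70) + 61 = 59/112.56 × 88.79 + 61 ≈ 107.54 → 108.
Site B: row 279.34–318.79 (AQI 241–360). (360−241)·(300.89−279.34)/(318.79−279.34) + 241 = 119·21.55/39.45 + 241 ≈ 306.01 → 306.
Site H: row 198.63–279.33 (AQI 181–240). (240−181)·(212.47−198.63)/(279.33−198.63) + 181 = 59·13.84/80.70 + 181 ≈ 191.12 → 191.
Site D: 374.64 lies in 318.80–380.21, so I_lo=361, I_hi=480, C_lo=318.80, C_hi=380.21.
(480−361)/(380.21−318.80) × (374.64−318.80) + 361 = 119/61.41 × 55.84 + 361 ≈ 469.21 → 469.
AQIs: Site C=108, Site B=306, Site H=191, Site D=469. Sum = 108 + 306 + 191 + 469 = 1074.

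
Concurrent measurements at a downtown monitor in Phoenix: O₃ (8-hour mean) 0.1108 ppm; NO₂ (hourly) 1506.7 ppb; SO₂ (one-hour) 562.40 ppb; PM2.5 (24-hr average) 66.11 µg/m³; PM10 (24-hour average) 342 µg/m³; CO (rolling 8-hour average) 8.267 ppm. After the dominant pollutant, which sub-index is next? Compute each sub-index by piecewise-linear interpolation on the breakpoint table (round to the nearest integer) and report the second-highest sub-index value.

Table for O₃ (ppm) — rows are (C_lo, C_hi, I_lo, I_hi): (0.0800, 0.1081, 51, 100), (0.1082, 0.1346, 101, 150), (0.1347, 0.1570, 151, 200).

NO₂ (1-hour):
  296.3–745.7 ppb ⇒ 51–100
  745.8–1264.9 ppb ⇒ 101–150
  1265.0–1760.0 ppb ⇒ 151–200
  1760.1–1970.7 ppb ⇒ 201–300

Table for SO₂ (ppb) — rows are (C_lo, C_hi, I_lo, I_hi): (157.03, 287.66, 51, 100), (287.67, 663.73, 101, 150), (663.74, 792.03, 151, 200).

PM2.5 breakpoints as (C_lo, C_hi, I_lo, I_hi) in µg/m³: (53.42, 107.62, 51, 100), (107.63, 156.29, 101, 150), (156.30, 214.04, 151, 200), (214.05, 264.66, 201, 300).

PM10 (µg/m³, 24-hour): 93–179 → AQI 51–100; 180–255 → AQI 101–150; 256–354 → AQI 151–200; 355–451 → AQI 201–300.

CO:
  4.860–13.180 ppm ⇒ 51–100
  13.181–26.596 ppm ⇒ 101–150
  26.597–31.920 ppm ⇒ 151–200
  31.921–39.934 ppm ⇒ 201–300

O₃: row 0.1082–0.1346 (AQI 101–150). (150−101)·(0.1108−0.1082)/(0.1346−0.1082) + 101 = 49·0.0026/0.0264 + 101 ≈ 105.83 → 106.
NO₂: 1506.7 lies in 1265.0–1760.0, so I_lo=151, I_hi=200, C_lo=1265.0, C_hi=1760.0.
(200−151)/(1760.0−1265.0) × (1506.7−1265.0) + 151 = 49/495.0 × 241.7 + 151 ≈ 174.93 → 175.
SO₂: 562.40 lies in 287.67–663.73, so I_lo=101, I_hi=150, C_lo=287.67, C_hi=663.73.
(150−101)/(663.73−287.67) × (562.40−287.67) + 101 = 49/376.06 × 274.73 + 101 ≈ 136.80 → 137.
PM2.5: 66.11 ∈ [53.42, 107.62] ↔ index [51, 100].
51 + (66.11−53.42)·(100−51)/(107.62−53.42) = 51 + 12.69·49/54.20 ≈ 62.47, so AQI = 62.
PM10: row 256–354 (AQI 151–200). (200−151)·(342−256)/(354−256) + 151 = 49·86/98 + 151 ≈ 194.00 → 194.
CO: row 4.860–13.180 (AQI 51–100). (100−51)·(8.267−4.860)/(13.180−4.860) + 51 = 49·3.407/8.320 + 51 ≈ 71.07 → 71.
Sub-indices: O₃→106, NO₂→175, SO₂→137, PM2.5→62, PM10→194, CO→71. Ranked high→low: 194, 175, 137, 106, 71, 62. Second-highest sub-index = 175.

175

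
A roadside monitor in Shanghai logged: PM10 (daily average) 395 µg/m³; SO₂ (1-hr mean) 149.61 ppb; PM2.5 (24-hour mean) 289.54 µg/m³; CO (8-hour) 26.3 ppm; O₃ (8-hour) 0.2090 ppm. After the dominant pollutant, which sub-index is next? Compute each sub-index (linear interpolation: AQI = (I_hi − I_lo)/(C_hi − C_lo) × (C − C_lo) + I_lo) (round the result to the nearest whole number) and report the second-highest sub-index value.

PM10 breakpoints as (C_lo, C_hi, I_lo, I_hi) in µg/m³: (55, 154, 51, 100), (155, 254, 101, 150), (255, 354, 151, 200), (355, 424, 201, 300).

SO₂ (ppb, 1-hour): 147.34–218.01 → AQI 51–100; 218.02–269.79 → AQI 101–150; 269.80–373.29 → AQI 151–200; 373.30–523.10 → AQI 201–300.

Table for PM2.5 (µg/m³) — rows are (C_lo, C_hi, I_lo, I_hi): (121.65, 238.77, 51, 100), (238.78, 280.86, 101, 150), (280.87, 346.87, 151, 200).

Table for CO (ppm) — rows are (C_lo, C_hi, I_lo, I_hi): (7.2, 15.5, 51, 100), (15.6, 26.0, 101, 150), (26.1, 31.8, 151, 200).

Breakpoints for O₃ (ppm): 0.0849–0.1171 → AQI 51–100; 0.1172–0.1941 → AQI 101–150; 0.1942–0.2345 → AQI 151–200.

PM10: 395 ∈ [355, 424] ↔ index [201, 300].
201 + (395−355)·(300−201)/(424−355) = 201 + 40·99/69 ≈ 258.39, so AQI = 258.
SO₂: row 147.34–218.01 (AQI 51–100). (100−51)·(149.61−147.34)/(218.01−147.34) + 51 = 49·2.27/70.67 + 51 ≈ 52.57 → 53.
PM2.5: 289.54 ∈ [280.87, 346.87] ↔ index [151, 200].
151 + (289.54−280.87)·(200−151)/(346.87−280.87) = 151 + 8.67·49/66.00 ≈ 157.44, so AQI = 157.
CO 26.3: bracket 26.1–31.8 → index 151–200; slope 49/5.7, offset 0.2.
AQI = 151 + 49/5.7·0.2 ≈ 152.72 ⇒ 153.
O₃: 0.2090 lies in 0.1942–0.2345, so I_lo=151, I_hi=200, C_lo=0.1942, C_hi=0.2345.
(200−151)/(0.2345−0.1942) × (0.2090−0.1942) + 151 = 49/0.0403 × 0.0148 + 151 ≈ 169.00 → 169.
Sub-indices: PM10→258, SO₂→53, PM2.5→157, CO→153, O₃→169. Ranked high→low: 258, 169, 157, 153, 53. Second-highest sub-index = 169.

169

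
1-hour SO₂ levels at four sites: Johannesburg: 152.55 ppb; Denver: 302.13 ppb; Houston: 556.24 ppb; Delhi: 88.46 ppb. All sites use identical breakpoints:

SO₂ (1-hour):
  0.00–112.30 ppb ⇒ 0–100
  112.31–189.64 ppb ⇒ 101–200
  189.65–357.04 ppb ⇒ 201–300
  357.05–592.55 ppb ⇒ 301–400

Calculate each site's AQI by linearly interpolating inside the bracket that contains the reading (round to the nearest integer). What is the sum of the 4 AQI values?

Johannesburg 152.55: bracket 112.31–189.64 → index 101–200; slope 99/77.33, offset 40.24.
AQI = 101 + 99/77.33·40.24 ≈ 152.52 ⇒ 153.
Denver: 302.13 ∈ [189.65, 357.04] ↔ index [201, 300].
201 + (302.13−189.65)·(300−201)/(357.04−189.65) = 201 + 112.48·99/167.39 ≈ 267.52, so AQI = 268.
Houston: row 357.05–592.55 (AQI 301–400). (400−301)·(556.24−357.05)/(592.55−357.05) + 301 = 99·199.19/235.50 + 301 ≈ 384.74 → 385.
Delhi: 88.46 ∈ [0.00, 112.30] ↔ index [0, 100].
0 + (88.46−0.00)·(100−0)/(112.30−0.00) = 0 + 88.46·100/112.30 ≈ 78.77, so AQI = 79.
AQIs: Johannesburg=153, Denver=268, Houston=385, Delhi=79. Sum = 153 + 268 + 385 + 79 = 885.

885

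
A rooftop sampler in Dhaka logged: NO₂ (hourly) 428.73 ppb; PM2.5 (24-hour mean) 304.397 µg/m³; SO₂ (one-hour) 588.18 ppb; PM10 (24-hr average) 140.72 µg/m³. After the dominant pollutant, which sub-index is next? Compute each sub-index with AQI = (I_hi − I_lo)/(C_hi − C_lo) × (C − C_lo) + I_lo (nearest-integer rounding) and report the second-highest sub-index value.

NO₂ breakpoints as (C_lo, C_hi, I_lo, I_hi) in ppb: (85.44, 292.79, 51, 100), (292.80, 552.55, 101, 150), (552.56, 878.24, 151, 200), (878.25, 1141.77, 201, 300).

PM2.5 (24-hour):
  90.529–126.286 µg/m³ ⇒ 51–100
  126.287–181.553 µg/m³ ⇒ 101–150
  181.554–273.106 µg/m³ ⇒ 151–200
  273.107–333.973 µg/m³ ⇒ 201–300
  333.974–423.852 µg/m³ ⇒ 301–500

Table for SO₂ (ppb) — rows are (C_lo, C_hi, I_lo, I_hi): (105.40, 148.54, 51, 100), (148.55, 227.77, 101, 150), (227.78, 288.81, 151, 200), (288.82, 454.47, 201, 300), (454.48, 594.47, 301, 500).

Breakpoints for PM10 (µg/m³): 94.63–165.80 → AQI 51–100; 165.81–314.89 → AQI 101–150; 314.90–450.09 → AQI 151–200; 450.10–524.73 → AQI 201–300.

252

NO₂ 428.73: bracket 292.80–552.55 → index 101–150; slope 49/259.75, offset 135.93.
AQI = 101 + 49/259.75·135.93 ≈ 126.64 ⇒ 127.
PM2.5: 304.397 lies in 273.107–333.973, so I_lo=201, I_hi=300, C_lo=273.107, C_hi=333.973.
(300−201)/(333.973−273.107) × (304.397−273.107) + 201 = 99/60.866 × 31.290 + 201 ≈ 251.89 → 252.
SO₂: 588.18 lies in 454.48–594.47, so I_lo=301, I_hi=500, C_lo=454.48, C_hi=594.47.
(500−301)/(594.47−454.48) × (588.18−454.48) + 301 = 199/139.99 × 133.70 + 301 ≈ 491.06 → 491.
PM10: 140.72 ∈ [94.63, 165.80] ↔ index [51, 100].
51 + (140.72−94.63)·(100−51)/(165.80−94.63) = 51 + 46.09·49/71.17 ≈ 82.73, so AQI = 83.
Sub-indices: NO₂→127, PM2.5→252, SO₂→491, PM10→83. Ranked high→low: 491, 252, 127, 83. Second-highest sub-index = 252.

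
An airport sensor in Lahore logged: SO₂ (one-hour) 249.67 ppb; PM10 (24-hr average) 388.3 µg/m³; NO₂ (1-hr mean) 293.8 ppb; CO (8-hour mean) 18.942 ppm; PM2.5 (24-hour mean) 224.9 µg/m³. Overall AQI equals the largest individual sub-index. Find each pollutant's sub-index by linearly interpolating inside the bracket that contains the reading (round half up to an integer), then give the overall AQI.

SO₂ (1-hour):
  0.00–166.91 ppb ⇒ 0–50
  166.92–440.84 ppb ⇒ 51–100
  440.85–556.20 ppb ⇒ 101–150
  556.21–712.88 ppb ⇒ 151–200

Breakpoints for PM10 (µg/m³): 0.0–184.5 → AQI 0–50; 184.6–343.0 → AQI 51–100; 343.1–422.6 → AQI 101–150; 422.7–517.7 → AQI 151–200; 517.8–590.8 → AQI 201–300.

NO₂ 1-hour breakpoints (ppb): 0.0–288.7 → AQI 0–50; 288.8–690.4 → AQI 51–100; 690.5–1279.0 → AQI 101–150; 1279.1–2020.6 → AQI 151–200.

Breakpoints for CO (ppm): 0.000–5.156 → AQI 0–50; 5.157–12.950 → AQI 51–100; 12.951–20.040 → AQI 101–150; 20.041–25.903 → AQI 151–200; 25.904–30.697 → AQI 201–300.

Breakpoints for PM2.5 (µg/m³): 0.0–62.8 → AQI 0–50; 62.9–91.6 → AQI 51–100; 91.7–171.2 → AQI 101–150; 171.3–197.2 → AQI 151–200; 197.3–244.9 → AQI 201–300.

258

SO₂: 249.67 lies in 166.92–440.84, so I_lo=51, I_hi=100, C_lo=166.92, C_hi=440.84.
(100−51)/(440.84−166.92) × (249.67−166.92) + 51 = 49/273.92 × 82.75 + 51 ≈ 65.80 → 66.
PM10: 388.3 ∈ [343.1, 422.6] ↔ index [101, 150].
101 + (388.3−343.1)·(150−101)/(422.6−343.1) = 101 + 45.2·49/79.5 ≈ 128.86, so AQI = 129.
NO₂: row 288.8–690.4 (AQI 51–100). (100−51)·(293.8−288.8)/(690.4−288.8) + 51 = 49·5.0/401.6 + 51 ≈ 51.61 → 52.
CO: 18.942 lies in 12.951–20.040, so I_lo=101, I_hi=150, C_lo=12.951, C_hi=20.040.
(150−101)/(20.040−12.951) × (18.942−12.951) + 101 = 49/7.089 × 5.991 + 101 ≈ 142.41 → 142.
PM2.5: 224.9 lies in 197.3–244.9, so I_lo=201, I_hi=300, C_lo=197.3, C_hi=244.9.
(300−201)/(244.9−197.3) × (224.9−197.3) + 201 = 99/47.6 × 27.6 + 201 ≈ 258.40 → 258.
Sub-indices: SO₂→66, PM10→129, NO₂→52, CO→142, PM2.5→258. Overall AQI = max = 258; dominant pollutant is PM2.5.
AQI 258: Very Unhealthy.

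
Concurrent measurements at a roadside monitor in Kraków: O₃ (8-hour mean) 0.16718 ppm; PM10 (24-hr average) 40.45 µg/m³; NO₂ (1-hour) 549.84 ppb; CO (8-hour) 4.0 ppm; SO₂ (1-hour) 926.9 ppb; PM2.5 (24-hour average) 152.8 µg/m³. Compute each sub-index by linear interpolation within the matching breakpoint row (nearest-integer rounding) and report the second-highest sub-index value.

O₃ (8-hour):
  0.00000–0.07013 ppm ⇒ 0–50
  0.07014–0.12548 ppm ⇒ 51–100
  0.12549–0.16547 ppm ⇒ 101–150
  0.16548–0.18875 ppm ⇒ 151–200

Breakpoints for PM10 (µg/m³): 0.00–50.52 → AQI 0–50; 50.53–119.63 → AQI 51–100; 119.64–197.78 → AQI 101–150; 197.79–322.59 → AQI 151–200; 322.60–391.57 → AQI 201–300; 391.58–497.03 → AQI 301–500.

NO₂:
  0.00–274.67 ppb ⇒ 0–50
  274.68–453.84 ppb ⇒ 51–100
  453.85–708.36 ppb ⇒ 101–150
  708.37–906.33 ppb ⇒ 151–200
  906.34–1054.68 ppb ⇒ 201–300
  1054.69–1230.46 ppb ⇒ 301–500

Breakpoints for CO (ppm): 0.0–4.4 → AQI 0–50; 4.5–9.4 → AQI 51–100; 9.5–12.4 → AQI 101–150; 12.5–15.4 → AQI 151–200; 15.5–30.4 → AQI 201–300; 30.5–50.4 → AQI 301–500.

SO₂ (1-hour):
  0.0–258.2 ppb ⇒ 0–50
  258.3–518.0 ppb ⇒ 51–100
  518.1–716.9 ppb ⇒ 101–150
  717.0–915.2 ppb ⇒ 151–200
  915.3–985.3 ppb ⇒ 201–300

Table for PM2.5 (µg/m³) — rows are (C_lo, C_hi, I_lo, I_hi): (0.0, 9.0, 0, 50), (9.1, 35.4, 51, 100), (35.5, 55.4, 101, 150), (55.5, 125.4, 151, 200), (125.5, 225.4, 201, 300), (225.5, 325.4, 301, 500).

O₃: 0.16718 lies in 0.16548–0.18875, so I_lo=151, I_hi=200, C_lo=0.16548, C_hi=0.18875.
(200−151)/(0.18875−0.16548) × (0.16718−0.16548) + 151 = 49/0.02327 × 0.00170 + 151 ≈ 154.58 → 155.
PM10: 40.45 lies in 0.00–50.52, so I_lo=0, I_hi=50, C_lo=0.00, C_hi=50.52.
(50−0)/(50.52−0.00) × (40.45−0.00) + 0 = 50/50.52 × 40.45 + 0 ≈ 40.03 → 40.
NO₂ 549.84: bracket 453.85–708.36 → index 101–150; slope 49/254.51, offset 95.99.
AQI = 101 + 49/254.51·95.99 ≈ 119.48 ⇒ 119.
CO: row 0.0–4.4 (AQI 0–50). (50−0)·(4.0−0.0)/(4.4−0.0) + 0 = 50·4.0/4.4 + 0 ≈ 45.45 → 45.
SO₂: 926.9 lies in 915.3–985.3, so I_lo=201, I_hi=300, C_lo=915.3, C_hi=985.3.
(300−201)/(985.3−915.3) × (926.9−915.3) + 201 = 99/70.0 × 11.6 + 201 ≈ 217.41 → 217.
PM2.5 152.8: bracket 125.5–225.4 → index 201–300; slope 99/99.9, offset 27.3.
AQI = 201 + 99/99.9·27.3 ≈ 228.05 ⇒ 228.
Sub-indices: O₃→155, PM10→40, NO₂→119, CO→45, SO₂→217, PM2.5→228. Ranked high→low: 228, 217, 155, 119, 45, 40. Second-highest sub-index = 217.

217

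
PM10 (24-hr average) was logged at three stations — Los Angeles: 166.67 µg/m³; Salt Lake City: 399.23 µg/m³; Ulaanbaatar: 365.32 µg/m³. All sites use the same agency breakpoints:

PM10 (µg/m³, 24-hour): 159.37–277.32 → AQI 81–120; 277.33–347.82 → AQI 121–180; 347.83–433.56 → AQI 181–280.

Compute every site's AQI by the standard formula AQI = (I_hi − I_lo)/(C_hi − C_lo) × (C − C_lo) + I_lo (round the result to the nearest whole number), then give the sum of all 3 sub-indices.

Los Angeles 166.67: bracket 159.37–277.32 → index 81–120; slope 39/117.95, offset 7.30.
AQI = 81 + 39/117.95·7.30 ≈ 83.41 ⇒ 83.
Salt Lake City: row 347.83–433.56 (AQI 181–280). (280−181)·(399.23−347.83)/(433.56−347.83) + 181 = 99·51.40/85.73 + 181 ≈ 240.36 → 240.
Ulaanbaatar: 365.32 ∈ [347.83, 433.56] ↔ index [181, 280].
181 + (365.32−347.83)·(280−181)/(433.56−347.83) = 181 + 17.49·99/85.73 ≈ 201.20, so AQI = 201.
AQIs: Los Angeles=83, Salt Lake City=240, Ulaanbaatar=201. Sum = 83 + 240 + 201 = 524.

524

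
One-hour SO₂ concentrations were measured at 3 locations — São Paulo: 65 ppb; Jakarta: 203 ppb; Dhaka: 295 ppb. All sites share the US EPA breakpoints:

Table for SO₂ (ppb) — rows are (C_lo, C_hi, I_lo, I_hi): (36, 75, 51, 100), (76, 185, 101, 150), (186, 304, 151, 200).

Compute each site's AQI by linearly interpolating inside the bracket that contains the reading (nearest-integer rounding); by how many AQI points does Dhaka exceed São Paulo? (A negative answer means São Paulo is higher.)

São Paulo: 65 ∈ [36, 75] ↔ index [51, 100].
51 + (65−36)·(100−51)/(75−36) = 51 + 29·49/39 ≈ 87.44, so AQI = 87.
Jakarta: 203 ∈ [186, 304] ↔ index [151, 200].
151 + (203−186)·(200−151)/(304−186) = 151 + 17·49/118 ≈ 158.06, so AQI = 158.
Dhaka: row 186–304 (AQI 151–200). (200−151)·(295−186)/(304−186) + 151 = 49·109/118 + 151 ≈ 196.26 → 196.
AQIs: São Paulo=87, Jakarta=158, Dhaka=196. Dhaka (196) − São Paulo (87) = 109.

109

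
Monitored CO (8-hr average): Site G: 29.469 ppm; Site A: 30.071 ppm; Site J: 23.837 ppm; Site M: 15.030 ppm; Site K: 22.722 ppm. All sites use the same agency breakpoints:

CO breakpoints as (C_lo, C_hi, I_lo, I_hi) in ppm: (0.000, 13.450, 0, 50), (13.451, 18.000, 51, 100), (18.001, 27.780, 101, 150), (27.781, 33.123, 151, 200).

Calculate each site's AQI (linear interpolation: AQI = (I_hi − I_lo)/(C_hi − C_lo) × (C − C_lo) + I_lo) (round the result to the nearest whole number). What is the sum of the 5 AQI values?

Site G 29.469: bracket 27.781–33.123 → index 151–200; slope 49/5.342, offset 1.688.
AQI = 151 + 49/5.342·1.688 ≈ 166.48 ⇒ 166.
Site A: 30.071 lies in 27.781–33.123, so I_lo=151, I_hi=200, C_lo=27.781, C_hi=33.123.
(200−151)/(33.123−27.781) × (30.071−27.781) + 151 = 49/5.342 × 2.290 + 151 ≈ 172.01 → 172.
Site J: 23.837 ∈ [18.001, 27.780] ↔ index [101, 150].
101 + (23.837−18.001)·(150−101)/(27.780−18.001) = 101 + 5.836·49/9.779 ≈ 130.24, so AQI = 130.
Site M 15.030: bracket 13.451–18.000 → index 51–100; slope 49/4.549, offset 1.579.
AQI = 51 + 49/4.549·1.579 ≈ 68.01 ⇒ 68.
Site K: row 18.001–27.780 (AQI 101–150). (150−101)·(22.722−18.001)/(27.780−18.001) + 101 = 49·4.721/9.779 + 101 ≈ 124.66 → 125.
AQIs: Site G=166, Site A=172, Site J=130, Site M=68, Site K=125. Sum = 166 + 172 + 130 + 68 + 125 = 661.

661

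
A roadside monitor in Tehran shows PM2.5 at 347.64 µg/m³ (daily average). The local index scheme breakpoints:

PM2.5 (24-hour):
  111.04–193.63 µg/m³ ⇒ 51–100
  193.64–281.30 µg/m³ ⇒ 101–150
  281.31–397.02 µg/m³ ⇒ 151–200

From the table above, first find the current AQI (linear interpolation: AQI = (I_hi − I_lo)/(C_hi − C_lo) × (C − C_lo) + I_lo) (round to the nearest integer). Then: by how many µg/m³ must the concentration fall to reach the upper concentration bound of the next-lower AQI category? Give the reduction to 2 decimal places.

PM2.5 347.64: bracket 281.31–397.02 → index 151–200; slope 49/115.71, offset 66.33.
AQI = 151 + 49/115.71·66.33 ≈ 179.09 ⇒ 179.
Current AQI 179 is in the Unhealthy range (151–200). The next-lower category tops out at AQI 150, whose upper concentration bound is 281.30 µg/m³.
Reduction needed = 347.64 − 281.30 = 66.34 µg/m³.

66.34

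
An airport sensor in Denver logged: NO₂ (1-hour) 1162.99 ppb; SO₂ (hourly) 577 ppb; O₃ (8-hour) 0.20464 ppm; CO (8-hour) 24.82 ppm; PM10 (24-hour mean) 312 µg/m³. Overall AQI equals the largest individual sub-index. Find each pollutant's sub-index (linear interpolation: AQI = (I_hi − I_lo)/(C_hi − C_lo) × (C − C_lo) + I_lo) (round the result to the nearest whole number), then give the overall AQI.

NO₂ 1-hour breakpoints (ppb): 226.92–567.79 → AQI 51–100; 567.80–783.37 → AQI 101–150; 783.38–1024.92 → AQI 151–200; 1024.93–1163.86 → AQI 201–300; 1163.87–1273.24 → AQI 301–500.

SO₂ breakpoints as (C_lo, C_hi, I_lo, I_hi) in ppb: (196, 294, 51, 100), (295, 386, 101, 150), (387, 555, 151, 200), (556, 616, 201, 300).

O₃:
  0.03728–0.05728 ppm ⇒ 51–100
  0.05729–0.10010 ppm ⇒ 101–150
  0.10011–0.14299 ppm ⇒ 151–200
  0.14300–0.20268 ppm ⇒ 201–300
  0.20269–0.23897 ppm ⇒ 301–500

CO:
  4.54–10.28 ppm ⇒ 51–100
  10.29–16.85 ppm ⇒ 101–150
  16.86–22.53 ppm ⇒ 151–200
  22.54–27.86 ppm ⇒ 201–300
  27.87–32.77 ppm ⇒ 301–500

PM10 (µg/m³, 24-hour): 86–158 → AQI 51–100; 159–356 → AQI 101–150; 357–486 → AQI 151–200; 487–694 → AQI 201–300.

312

NO₂: 1162.99 lies in 1024.93–1163.86, so I_lo=201, I_hi=300, C_lo=1024.93, C_hi=1163.86.
(300−201)/(1163.86−1024.93) × (1162.99−1024.93) + 201 = 99/138.93 × 138.06 + 201 ≈ 299.38 → 299.
SO₂ 577: bracket 556–616 → index 201–300; slope 99/60, offset 21.
AQI = 201 + 99/60·21 ≈ 235.65 ⇒ 236.
O₃: row 0.20269–0.23897 (AQI 301–500). (500−301)·(0.20464−0.20269)/(0.23897−0.20269) + 301 = 199·0.00195/0.03628 + 301 ≈ 311.70 → 312.
CO 24.82: bracket 22.54–27.86 → index 201–300; slope 99/5.32, offset 2.28.
AQI = 201 + 99/5.32·2.28 ≈ 243.43 ⇒ 243.
PM10 312: bracket 159–356 → index 101–150; slope 49/197, offset 153.
AQI = 101 + 49/197·153 ≈ 139.06 ⇒ 139.
Sub-indices: NO₂→299, SO₂→236, O₃→312, CO→243, PM10→139. Overall AQI = max = 312; dominant pollutant is O₃.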